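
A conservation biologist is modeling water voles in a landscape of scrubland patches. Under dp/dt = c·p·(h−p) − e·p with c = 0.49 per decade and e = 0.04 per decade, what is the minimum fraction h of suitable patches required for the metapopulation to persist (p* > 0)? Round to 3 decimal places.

0.082

p* = h − e/c is positive only when h > e/c.
h_min = e/c = 0.04/0.49 = 0.0816.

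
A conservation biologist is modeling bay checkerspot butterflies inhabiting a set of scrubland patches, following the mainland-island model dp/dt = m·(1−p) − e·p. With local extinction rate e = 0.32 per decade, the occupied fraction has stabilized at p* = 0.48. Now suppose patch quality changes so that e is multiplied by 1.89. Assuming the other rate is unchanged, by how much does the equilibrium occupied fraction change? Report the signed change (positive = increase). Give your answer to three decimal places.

-0.152

Balance m(1−p*) = e·p* gives m = e·p*/(1−p*) = 0.32×0.48000/0.52000 = 0.29538.
New p* = m/(m+e) = 0.29538/(0.29538+0.60480) = 0.32813.
Δp* = 0.32813 − 0.48000 = -0.15187.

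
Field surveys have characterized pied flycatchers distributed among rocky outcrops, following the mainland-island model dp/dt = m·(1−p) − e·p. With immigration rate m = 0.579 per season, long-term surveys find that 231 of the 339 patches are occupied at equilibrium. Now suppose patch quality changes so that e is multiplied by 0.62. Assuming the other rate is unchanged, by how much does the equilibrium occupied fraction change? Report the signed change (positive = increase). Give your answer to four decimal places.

Observed p* = 231/339 = 0.68142.
Balance m(1−p*) = e·p* gives e = m(1−p*)/p* = 0.579×0.31858/0.68142 = 0.27070.
New p* = m/(m+e) = 0.57900/(0.57900+0.16783) = 0.77528.
Δp* = 0.77528 − 0.68142 = +0.09386.

0.0939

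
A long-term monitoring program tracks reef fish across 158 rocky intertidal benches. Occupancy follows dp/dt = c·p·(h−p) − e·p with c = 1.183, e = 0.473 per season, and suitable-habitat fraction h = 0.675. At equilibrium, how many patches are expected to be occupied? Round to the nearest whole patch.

43

p* = h − e/c = 0.675 − 0.3998 = 0.2752.
Expected occupied patches = N × p* = 158 × 0.2752 = 43.48 ≈ 43.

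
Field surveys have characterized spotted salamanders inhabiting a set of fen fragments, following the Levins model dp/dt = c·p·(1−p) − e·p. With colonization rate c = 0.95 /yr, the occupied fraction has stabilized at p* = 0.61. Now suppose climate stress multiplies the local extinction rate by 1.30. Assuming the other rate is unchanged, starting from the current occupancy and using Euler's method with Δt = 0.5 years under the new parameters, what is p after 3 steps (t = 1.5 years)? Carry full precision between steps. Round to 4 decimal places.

Balance c(1−p*) = e gives e = 0.95×(1 − 0.61000) = 0.37050.
Starting from p₀ = 0.61000; update p ← p + (dp/dt)·Δt with the new parameters.
step 1: Δp = -0.03390, p = 0.57610
step 2: Δp = -0.02274, p = 0.55336
step 3: Δp = -0.01587, p = 0.53749

0.5375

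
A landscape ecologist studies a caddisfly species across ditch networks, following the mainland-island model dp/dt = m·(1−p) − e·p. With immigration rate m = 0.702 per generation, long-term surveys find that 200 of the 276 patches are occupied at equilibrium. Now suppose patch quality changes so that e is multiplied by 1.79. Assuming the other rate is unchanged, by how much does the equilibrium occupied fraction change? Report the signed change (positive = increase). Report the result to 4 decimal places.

Observed p* = 200/276 = 0.72464.
Balance m(1−p*) = e·p* gives e = m(1−p*)/p* = 0.702×0.27536/0.72464 = 0.26676.
New p* = m/(m+e) = 0.70200/(0.70200+0.47750) = 0.59517.
Δp* = 0.59517 − 0.72464 = -0.12947.

-0.1295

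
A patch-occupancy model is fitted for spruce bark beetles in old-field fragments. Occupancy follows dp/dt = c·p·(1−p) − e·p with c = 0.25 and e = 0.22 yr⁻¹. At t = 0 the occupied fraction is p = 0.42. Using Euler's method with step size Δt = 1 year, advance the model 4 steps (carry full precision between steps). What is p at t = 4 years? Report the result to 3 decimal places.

Update rule: p ← p + [c·p·(1−p) − e·p]·Δt with Δt = 1.
p: 0.42000 → 0.38850  (Δp = -0.03150)
p: 0.38850 → 0.36242  (Δp = -0.02608)
p: 0.36242 → 0.34046  (Δp = -0.02196)
p: 0.34046 → 0.32169  (Δp = -0.01876)

0.322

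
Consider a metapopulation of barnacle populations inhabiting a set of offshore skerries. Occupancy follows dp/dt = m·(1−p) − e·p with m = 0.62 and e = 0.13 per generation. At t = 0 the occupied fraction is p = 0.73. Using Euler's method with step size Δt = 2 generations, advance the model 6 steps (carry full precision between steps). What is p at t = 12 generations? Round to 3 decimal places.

0.825

Update rule: p ← p + [m·(1−p) − e·p]·Δt with Δt = 2.
t = 2: p = 0.73000 + (+0.14500) = 0.87500
t = 4: p = 0.87500 + (-0.07250) = 0.80250
t = 6: p = 0.80250 + (+0.03625) = 0.83875
t = 8: p = 0.83875 + (-0.01813) = 0.82062
t = 10: p = 0.82062 + (+0.00906) = 0.82969
t = 12: p = 0.82969 + (-0.00453) = 0.82516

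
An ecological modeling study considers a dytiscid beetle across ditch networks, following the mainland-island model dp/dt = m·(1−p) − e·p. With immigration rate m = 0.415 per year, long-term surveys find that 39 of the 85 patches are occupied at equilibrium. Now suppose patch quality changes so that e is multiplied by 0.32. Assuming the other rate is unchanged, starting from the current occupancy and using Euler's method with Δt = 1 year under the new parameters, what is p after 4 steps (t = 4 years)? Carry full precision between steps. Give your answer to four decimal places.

Observed p* = 39/85 = 0.45882.
Balance m(1−p*) = e·p* gives e = m(1−p*)/p* = 0.415×0.54118/0.45882 = 0.48949.
Starting from p₀ = 0.45882; update p ← p + (dp/dt)·Δt with the new parameters.
t = 1: p = 0.45882 + (+0.15272) = 0.61154
t = 2: p = 0.61154 + (+0.06542) = 0.67696
t = 3: p = 0.67696 + (+0.02802) = 0.70499
t = 4: p = 0.70499 + (+0.01200) = 0.71699

0.7170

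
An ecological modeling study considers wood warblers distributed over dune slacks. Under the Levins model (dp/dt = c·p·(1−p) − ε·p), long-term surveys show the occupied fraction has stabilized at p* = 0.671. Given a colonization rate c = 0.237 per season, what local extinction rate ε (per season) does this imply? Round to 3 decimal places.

At equilibrium c(1−p*) = ε.
ε = 0.237 × (1 − 0.671) = 0.237 × 0.3290 = 0.0780.

0.078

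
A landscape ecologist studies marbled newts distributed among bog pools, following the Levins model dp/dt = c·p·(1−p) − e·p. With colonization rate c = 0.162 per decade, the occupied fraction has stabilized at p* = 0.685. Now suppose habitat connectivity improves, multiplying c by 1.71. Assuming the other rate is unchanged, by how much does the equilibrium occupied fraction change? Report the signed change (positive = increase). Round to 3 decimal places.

Balance c(1−p*) = e gives e = 0.162×(1 − 0.68500) = 0.05103.
New p* = 1 − e/c = 1 − 0.05103/0.27702 = 0.81579.
Δp* = 0.81579 − 0.68500 = +0.13079.

0.131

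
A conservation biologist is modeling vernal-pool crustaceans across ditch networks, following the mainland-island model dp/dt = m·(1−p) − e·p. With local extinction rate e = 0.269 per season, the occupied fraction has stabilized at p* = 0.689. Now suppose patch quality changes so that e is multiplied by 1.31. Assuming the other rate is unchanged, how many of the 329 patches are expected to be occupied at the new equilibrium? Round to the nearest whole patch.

207

Balance m(1−p*) = e·p* gives m = e·p*/(1−p*) = 0.269×0.68900/0.31100 = 0.59595.
New p* = m/(m+e) = 0.59595/(0.59595+0.35239) = 0.62841.
Expected occupied = 329 × 0.62841 = 206.75 ≈ 207.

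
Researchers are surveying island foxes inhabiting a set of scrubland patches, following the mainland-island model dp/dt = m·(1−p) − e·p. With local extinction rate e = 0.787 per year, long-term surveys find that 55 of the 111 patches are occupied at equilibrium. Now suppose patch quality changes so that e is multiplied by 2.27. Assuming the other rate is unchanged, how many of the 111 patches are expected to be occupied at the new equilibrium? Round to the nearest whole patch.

Observed p* = 55/111 = 0.49550.
Balance m(1−p*) = e·p* gives m = e·p*/(1−p*) = 0.787×0.49550/0.50450 = 0.77296.
New p* = m/(m+e) = 0.77296/(0.77296+1.78649) = 0.30200.
Expected occupied = 111 × 0.30200 = 33.52 ≈ 34.

34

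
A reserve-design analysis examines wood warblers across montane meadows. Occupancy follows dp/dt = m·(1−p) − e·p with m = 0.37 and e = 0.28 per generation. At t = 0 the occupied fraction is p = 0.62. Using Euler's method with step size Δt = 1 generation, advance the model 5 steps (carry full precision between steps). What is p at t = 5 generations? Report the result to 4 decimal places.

Update rule: p ← p + [m·(1−p) − e·p]·Δt with Δt = 1.
p: 0.62000 → 0.58700  (Δp = -0.03300)
p: 0.58700 → 0.57545  (Δp = -0.01155)
p: 0.57545 → 0.57141  (Δp = -0.00404)
p: 0.57141 → 0.56999  (Δp = -0.00141)
p: 0.56999 → 0.56950  (Δp = -0.00050)

0.5695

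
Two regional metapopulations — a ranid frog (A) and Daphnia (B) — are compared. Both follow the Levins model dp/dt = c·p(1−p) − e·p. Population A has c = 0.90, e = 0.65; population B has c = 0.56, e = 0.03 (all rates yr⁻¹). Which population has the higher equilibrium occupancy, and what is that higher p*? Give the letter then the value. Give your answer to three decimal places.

A: p*_A = 1 − 0.65/0.90 = 0.2778.
B: p*_B = 1 − 0.03/0.56 = 0.9464.
B is higher at 0.9464.

B, 0.946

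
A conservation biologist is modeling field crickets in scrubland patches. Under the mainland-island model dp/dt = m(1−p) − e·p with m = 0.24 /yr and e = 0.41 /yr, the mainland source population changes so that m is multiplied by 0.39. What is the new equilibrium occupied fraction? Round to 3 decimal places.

Before: p* = 0.24/(0.24+0.41) = 0.3692.
After: m = 0.0936, e = 0.41; p* = 0.0936/0.5036 = 0.1859.

0.186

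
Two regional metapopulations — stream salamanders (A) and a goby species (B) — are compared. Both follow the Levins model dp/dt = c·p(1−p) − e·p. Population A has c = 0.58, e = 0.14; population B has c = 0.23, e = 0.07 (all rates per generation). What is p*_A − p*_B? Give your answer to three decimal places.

0.063

A: p*_A = 1 − 0.14/0.58 = 0.7586.
B: p*_B = 1 − 0.07/0.23 = 0.6957.
p*_A − p*_B = 0.7586 − 0.6957 = 0.0630.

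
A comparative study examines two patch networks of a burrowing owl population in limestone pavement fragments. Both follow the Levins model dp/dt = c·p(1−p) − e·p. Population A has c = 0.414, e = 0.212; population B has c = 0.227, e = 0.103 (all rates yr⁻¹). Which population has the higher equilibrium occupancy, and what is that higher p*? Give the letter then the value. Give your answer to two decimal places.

B, 0.55

A: p*_A = 1 − 0.212/0.414 = 0.4879.
B: p*_B = 1 − 0.103/0.227 = 0.5463.
B is higher at 0.5463.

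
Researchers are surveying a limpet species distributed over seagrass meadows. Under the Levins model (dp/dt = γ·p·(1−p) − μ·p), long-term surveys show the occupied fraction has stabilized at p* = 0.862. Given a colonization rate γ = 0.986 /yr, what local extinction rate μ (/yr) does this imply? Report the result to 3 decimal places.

0.136

At equilibrium γ(1−p*) = μ.
μ = 0.986 × (1 − 0.862) = 0.986 × 0.1380 = 0.1361.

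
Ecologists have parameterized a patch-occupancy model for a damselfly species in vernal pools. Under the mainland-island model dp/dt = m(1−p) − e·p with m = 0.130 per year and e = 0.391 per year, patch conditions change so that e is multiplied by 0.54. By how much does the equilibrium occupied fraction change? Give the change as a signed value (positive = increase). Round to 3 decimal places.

0.132

Before: p* = 0.130/(0.130+0.391) = 0.2495.
After: m = 0.13, e = 0.21114; p* = 0.13/0.3411 = 0.3811.
Δp* = 0.3811 − 0.2495 = +0.1316.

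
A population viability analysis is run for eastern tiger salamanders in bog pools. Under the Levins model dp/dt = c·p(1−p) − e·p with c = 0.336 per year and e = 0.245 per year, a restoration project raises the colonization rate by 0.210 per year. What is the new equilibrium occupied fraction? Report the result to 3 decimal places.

0.551

Before: p* = 1 − 0.245/0.336 = 0.2708.
After the change, c = 0.546, e = 0.245, so p* = 1 − 0.245/0.546 = 0.5513.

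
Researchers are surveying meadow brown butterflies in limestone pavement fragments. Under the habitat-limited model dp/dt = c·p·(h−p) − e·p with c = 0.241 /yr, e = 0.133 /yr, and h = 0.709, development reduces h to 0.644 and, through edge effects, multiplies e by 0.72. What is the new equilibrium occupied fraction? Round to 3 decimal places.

0.247

Before: p* = h − e/c = 0.709 − 0.133/0.241 = 0.709 − 0.5519 = 0.1571.
After: c = 0.241, e = 0.09576, h = 0.644; p* = 0.644 − 0.09576/0.241 = 0.2467.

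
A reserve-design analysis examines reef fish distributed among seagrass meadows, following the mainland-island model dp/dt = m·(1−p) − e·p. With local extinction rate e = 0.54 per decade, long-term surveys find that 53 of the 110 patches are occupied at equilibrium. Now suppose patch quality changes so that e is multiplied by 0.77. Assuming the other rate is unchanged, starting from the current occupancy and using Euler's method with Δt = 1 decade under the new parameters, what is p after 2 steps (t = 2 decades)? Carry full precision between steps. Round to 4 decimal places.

0.5466

Observed p* = 53/110 = 0.48182.
Balance m(1−p*) = e·p* gives m = e·p*/(1−p*) = 0.54×0.48182/0.51818 = 0.50211.
Starting from p₀ = 0.48182; update p ← p + (dp/dt)·Δt with the new parameters.
p: 0.48182 → 0.54166  (Δp = +0.05984)
p: 0.54166 → 0.54657  (Δp = +0.00491)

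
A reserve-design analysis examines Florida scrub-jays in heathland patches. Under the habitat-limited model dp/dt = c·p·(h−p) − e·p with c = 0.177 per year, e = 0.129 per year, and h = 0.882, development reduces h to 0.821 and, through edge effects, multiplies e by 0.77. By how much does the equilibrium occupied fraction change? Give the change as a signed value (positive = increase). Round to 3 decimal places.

Before: p* = h − e/c = 0.882 − 0.129/0.177 = 0.882 − 0.7288 = 0.1532.
After: c = 0.177, e = 0.09933, h = 0.821; p* = 0.821 − 0.09933/0.177 = 0.2598.
Δp* = 0.2598 − 0.1532 = +0.1066.

0.107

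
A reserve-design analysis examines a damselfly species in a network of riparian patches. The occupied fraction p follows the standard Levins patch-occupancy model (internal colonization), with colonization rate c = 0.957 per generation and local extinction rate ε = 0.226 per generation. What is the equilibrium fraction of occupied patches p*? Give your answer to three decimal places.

0.764

Setting dp/dt = 0 and dividing through by p* gives c·(1−p*) = ε.
So p* = 1 − ε/c = 1 − 0.226/0.957 = 1 − 0.2362 = 0.7638.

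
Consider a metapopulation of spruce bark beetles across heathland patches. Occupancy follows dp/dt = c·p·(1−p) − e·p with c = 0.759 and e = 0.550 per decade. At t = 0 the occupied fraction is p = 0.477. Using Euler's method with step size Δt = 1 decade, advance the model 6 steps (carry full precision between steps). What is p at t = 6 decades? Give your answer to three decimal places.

0.303

Update rule: p ← p + [c·p·(1−p) − e·p]·Δt with Δt = 1.
t = 1: p = 0.47700 + (-0.07300) = 0.40400
t = 2: p = 0.40400 + (-0.03944) = 0.36455
t = 3: p = 0.36455 + (-0.02468) = 0.33988
t = 4: p = 0.33988 + (-0.01664) = 0.32323
t = 5: p = 0.32323 + (-0.01174) = 0.31149
t = 6: p = 0.31149 + (-0.00854) = 0.30295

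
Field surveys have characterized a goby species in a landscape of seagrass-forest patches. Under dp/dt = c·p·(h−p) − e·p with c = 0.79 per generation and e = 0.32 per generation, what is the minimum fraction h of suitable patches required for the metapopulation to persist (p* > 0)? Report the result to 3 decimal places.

p* = h − e/c is positive only when h > e/c.
h_min = e/c = 0.32/0.79 = 0.4051.

0.405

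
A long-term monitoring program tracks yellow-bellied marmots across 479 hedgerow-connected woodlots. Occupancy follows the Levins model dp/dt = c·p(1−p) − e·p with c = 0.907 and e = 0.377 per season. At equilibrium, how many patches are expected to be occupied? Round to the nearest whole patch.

280

p* = 1 − e/c = 1 − 0.377/0.907 = 0.5843.
Expected occupied patches = N × p* = 479 × 0.5843 = 279.90 ≈ 280.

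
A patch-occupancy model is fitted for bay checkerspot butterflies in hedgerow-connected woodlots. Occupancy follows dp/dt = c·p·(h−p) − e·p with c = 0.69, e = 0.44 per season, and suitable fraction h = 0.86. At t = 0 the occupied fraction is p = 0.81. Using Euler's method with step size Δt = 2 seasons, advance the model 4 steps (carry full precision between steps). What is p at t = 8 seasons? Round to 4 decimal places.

0.1908

Update rule: p ← p + [c·p·(h−p) − e·p]·Δt with Δt = 2.
t = 2: p = 0.81000 + (-0.65691) = 0.15309
t = 4: p = 0.15309 + (+0.01463) = 0.16772
t = 6: p = 0.16772 + (+0.01264) = 0.18035
t = 8: p = 0.18035 + (+0.01044) = 0.19080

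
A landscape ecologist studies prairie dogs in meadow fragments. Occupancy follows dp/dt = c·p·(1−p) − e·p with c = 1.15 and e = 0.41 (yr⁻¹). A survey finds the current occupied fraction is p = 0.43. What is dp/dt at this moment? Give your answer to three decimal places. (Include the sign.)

0.106

Colonization term: c·p·(1−p) = 1.15×0.43×0.5700 = 0.28186.
Extinction term: e·p = 0.17630.
dp/dt = 0.28186 − 0.17630 = 0.10556.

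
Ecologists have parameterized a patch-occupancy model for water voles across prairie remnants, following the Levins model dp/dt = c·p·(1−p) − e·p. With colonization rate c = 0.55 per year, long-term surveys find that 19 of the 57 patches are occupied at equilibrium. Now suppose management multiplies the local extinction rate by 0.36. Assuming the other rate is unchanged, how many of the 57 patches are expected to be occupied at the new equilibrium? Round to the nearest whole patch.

43

Observed p* = 19/57 = 0.33333.
Balance c(1−p*) = e gives e = 0.55×(1 − 0.33333) = 0.36667.
New p* = 1 − e/c = 1 − 0.13200/0.55000 = 0.76000.
Expected occupied = 57 × 0.76000 = 43.32 ≈ 43.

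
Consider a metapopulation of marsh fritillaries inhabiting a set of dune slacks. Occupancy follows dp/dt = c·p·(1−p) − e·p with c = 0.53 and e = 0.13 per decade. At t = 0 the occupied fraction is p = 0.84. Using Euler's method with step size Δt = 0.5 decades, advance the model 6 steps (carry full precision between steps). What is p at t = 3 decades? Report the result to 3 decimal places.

0.775

Update rule: p ← p + [c·p·(1−p) − e·p]·Δt with Δt = 0.5.
t = 0.5: p = 0.84000 + (-0.01898) = 0.82102
t = 1: p = 0.82102 + (-0.01442) = 0.80659
t = 1.5: p = 0.80659 + (-0.01109) = 0.79550
t = 2: p = 0.79550 + (-0.00860) = 0.78691
t = 2.5: p = 0.78691 + (-0.00671) = 0.78019
t = 3: p = 0.78019 + (-0.00527) = 0.77493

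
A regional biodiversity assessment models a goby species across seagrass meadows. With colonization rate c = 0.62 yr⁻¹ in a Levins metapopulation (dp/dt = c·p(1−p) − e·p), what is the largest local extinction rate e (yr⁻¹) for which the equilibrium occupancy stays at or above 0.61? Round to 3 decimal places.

0.242

1 − e/c ≥ 0.61 ⇒ e ≤ c(1 − 0.61) = 0.62 × 0.3900.
e_max = 0.2418.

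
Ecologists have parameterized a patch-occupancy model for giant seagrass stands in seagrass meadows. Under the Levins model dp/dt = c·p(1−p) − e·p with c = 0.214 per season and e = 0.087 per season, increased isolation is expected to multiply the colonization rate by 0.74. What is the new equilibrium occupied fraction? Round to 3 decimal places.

Before: p* = 1 − 0.087/0.214 = 0.5935.
After the change, c = 0.15836, e = 0.087, so p* = 1 − 0.087/0.15836 = 0.4506.

0.451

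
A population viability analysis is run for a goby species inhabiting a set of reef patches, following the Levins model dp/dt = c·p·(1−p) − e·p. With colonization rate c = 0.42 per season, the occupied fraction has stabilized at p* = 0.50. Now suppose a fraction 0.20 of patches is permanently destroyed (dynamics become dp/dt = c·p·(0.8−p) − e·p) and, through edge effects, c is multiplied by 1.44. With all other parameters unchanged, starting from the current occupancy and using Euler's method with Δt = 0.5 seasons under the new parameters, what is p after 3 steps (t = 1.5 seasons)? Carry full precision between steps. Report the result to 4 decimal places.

0.4819

Balance c(1−p*) = e gives e = 0.42×(1 − 0.50000) = 0.21000.
Starting from p₀ = 0.50000; update p ← p + (dp/dt)·Δt with the new parameters.
t = 0.5: p = 0.50000 + (-0.00714) = 0.49286
t = 1: p = 0.49286 + (-0.00597) = 0.48689
t = 1.5: p = 0.48689 + (-0.00502) = 0.48186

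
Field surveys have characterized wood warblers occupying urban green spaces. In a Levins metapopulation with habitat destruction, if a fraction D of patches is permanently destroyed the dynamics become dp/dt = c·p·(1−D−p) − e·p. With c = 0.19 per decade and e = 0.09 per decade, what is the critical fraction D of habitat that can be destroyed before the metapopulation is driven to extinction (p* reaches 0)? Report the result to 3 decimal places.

The nontrivial equilibrium is p* = (1−D) − e/c; extinction occurs when this hits zero.
So D_crit = 1 − e/c = 1 − 0.09/0.19 = 1 − 0.4737 = 0.5263.
This equals the undisturbed p*, a classic result of Lande's extension.

0.526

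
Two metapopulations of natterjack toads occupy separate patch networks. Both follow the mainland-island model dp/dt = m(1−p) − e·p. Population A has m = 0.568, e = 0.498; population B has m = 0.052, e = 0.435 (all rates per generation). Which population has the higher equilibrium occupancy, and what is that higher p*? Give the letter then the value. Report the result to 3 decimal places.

A, 0.533

A: p*_A = m/(m+e) = 0.568/1.0660 = 0.5328.
B: p*_B = 0.052/0.4870 = 0.1068.
A is higher at 0.5328.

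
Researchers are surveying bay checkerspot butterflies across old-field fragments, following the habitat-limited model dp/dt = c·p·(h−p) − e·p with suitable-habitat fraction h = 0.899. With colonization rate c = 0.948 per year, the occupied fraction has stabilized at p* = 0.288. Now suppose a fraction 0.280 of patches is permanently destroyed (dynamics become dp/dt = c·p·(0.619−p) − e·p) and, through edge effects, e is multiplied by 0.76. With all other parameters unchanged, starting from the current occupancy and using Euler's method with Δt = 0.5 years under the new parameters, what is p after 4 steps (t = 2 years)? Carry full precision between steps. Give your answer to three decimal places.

Balance c(h−p*) = e gives e = 0.948×(0.899 − 0.28800) = 0.57923.
Starting from p₀ = 0.28800; update p ← p + (dp/dt)·Δt with the new parameters.
p: 0.28800 → 0.26979  (Δp = -0.01821)
p: 0.26979 → 0.25507  (Δp = -0.01473)
p: 0.25507 → 0.24293  (Δp = -0.01214)
p: 0.24293 → 0.23276  (Δp = -0.01017)

0.233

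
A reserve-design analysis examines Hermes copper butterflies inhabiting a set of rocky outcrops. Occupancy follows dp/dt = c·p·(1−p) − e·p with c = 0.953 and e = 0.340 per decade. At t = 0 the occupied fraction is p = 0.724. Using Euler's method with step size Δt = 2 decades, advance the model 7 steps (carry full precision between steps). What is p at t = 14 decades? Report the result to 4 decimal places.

Update rule: p ← p + [c·p·(1−p) − e·p]·Δt with Δt = 2.
step 1: Δp = -0.11146, p = 0.61254
step 2: Δp = +0.03583, p = 0.64837
step 3: Δp = -0.00635, p = 0.64202
step 4: Δp = +0.00148, p = 0.64350
step 5: Δp = -0.00033, p = 0.64317
step 6: Δp = +0.00008, p = 0.64325
step 7: Δp = -0.00002, p = 0.64323

0.6432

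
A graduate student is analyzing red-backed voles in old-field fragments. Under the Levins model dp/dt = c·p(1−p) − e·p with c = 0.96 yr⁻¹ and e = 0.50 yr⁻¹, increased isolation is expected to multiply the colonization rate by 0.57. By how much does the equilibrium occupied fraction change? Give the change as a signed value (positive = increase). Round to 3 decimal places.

-0.393

Before: p* = 1 − 0.50/0.96 = 0.4792.
After the change, c = 0.5472, e = 0.5, so p* = 1 − 0.5/0.5472 = 0.0863.
Δp* = 0.0863 − 0.4792 = -0.3929.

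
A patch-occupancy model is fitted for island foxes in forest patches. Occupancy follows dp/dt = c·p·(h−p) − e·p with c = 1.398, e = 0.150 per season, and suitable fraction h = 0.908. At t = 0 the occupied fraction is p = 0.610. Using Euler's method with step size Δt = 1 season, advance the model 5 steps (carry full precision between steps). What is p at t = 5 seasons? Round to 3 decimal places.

0.801

Update rule: p ← p + [c·p·(h−p) − e·p]·Δt with Δt = 1.
p: 0.61000 → 0.77263  (Δp = +0.16263)
p: 0.77263 → 0.80295  (Δp = +0.03033)
p: 0.80295 → 0.80043  (Δp = -0.00253)
p: 0.80043 → 0.80074  (Δp = +0.00031)
p: 0.80074 → 0.80070  (Δp = -0.00004)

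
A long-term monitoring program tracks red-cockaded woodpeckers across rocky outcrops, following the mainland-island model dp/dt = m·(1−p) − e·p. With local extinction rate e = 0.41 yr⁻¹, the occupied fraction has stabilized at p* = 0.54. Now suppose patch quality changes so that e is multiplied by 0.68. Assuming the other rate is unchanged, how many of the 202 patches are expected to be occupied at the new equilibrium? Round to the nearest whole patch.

128

Balance m(1−p*) = e·p* gives m = e·p*/(1−p*) = 0.41×0.54000/0.46000 = 0.48130.
New p* = m/(m+e) = 0.48130/(0.48130+0.27880) = 0.63321.
Expected occupied = 202 × 0.63321 = 127.91 ≈ 128.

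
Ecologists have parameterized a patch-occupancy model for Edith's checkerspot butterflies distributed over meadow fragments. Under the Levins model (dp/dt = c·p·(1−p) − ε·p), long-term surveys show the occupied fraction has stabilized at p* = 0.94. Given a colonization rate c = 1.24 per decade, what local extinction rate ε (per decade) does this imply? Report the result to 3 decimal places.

At equilibrium c(1−p*) = ε.
ε = 1.24 × (1 − 0.94) = 1.24 × 0.0600 = 0.0744.

0.074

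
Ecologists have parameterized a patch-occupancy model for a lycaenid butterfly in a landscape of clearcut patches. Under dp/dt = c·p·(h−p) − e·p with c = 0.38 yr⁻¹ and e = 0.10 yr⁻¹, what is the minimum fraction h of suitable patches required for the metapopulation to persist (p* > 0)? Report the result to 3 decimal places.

0.263

p* = h − e/c is positive only when h > e/c.
h_min = e/c = 0.10/0.38 = 0.2632.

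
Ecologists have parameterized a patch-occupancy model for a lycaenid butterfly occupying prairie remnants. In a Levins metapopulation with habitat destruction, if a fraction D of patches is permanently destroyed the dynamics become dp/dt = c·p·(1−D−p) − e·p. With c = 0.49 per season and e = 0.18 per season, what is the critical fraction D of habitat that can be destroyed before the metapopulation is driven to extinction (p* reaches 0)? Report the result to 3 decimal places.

0.633

The nontrivial equilibrium is p* = (1−D) − e/c; extinction occurs when this hits zero.
So D_crit = 1 − e/c = 1 − 0.18/0.49 = 1 − 0.3673 = 0.6327.
Note this equals the original equilibrium occupancy — the Levins extinction-debt result.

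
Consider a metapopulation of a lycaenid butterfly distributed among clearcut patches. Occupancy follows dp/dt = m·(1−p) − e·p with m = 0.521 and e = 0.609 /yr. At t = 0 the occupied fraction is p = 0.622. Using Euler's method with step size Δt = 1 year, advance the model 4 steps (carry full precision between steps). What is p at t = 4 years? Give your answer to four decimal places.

0.4611

Update rule: p ← p + [m·(1−p) − e·p]·Δt with Δt = 1.
step 1: Δp = -0.18186, p = 0.44014
step 2: Δp = +0.02364, p = 0.46378
step 3: Δp = -0.00307, p = 0.46071
step 4: Δp = +0.00040, p = 0.46111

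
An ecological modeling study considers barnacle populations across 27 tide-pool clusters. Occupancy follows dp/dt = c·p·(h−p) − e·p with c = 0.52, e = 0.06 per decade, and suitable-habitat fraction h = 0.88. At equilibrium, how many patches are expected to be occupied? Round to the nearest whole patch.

21

p* = h − e/c = 0.88 − 0.1154 = 0.7646.
Expected occupied patches = N × p* = 27 × 0.7646 = 20.64 ≈ 21.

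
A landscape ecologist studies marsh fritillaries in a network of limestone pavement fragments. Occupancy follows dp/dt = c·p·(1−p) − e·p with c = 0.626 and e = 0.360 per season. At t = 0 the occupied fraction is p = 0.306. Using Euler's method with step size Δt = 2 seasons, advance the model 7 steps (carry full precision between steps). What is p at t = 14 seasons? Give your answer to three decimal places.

Update rule: p ← p + [c·p·(1−p) − e·p]·Δt with Δt = 2.
  1  |  dp/dt·Δt = +0.045560  |  p_1 = 0.351560
  2  |  dp/dt·Δt = +0.032290  |  p_2 = 0.383850
  3  |  dp/dt·Δt = +0.019738  |  p_3 = 0.403587
  4  |  dp/dt·Δt = +0.010779  |  p_4 = 0.414367
  5  |  dp/dt·Δt = +0.005475  |  p_5 = 0.419842
  6  |  dp/dt·Δt = +0.002669  |  p_6 = 0.422511
  7  |  dp/dt·Δt = +0.001274  |  p_7 = 0.423785

0.424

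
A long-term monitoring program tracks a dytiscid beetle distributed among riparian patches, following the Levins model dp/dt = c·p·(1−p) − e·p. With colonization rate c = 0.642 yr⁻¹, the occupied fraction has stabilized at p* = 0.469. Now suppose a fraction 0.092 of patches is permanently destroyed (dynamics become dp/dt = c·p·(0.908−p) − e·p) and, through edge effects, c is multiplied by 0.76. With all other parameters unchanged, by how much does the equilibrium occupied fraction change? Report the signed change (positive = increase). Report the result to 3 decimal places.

-0.260

Balance c(1−p*) = e gives e = 0.642×(1 − 0.46900) = 0.34090.
New p* = 0.908 − e/c = 0.908 − 0.34090/0.48792 = 0.20932.
Δp* = 0.20932 − 0.46900 = -0.25968.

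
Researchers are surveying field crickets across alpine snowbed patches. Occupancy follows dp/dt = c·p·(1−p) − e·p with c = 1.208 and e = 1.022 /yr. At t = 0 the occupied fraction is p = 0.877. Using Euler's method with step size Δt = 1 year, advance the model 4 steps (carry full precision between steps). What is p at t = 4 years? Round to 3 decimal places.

Update rule: p ← p + [c·p·(1−p) − e·p]·Δt with Δt = 1.
p: 0.87700 → 0.11101  (Δp = -0.76599)
p: 0.11101 → 0.11678  (Δp = +0.00576)
p: 0.11678 → 0.12202  (Δp = +0.00525)
p: 0.12202 → 0.12673  (Δp = +0.00471)

0.127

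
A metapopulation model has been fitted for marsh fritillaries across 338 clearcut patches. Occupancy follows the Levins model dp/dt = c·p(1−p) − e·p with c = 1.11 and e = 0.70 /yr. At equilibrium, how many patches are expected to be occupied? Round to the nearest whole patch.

125

p* = 1 − e/c = 1 − 0.70/1.11 = 0.3694.
Expected occupied patches = N × p* = 338 × 0.3694 = 124.85 ≈ 125.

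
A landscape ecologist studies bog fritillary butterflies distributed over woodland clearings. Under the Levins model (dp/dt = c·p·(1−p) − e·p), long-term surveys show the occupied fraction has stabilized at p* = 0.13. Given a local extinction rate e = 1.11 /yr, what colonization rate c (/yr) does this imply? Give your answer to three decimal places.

1.276

At equilibrium c(1−p*) = e, so c = e/(1−p*).
c = 1.11/(1 − 0.13) = 1.11/0.8700 = 1.2759.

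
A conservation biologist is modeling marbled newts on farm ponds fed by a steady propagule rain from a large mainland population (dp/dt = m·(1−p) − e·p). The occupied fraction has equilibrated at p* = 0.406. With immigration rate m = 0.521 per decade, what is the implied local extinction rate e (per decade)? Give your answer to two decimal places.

0.76

At equilibrium m(1−p*) = e·p*, so e = m(1−p*)/p*.
e = 0.521 × 0.5940 / 0.406 = 0.7623.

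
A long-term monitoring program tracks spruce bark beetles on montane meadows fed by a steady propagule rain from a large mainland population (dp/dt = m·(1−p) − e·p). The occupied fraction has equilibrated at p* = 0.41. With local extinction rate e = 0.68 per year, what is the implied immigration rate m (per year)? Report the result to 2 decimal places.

At equilibrium m(1−p*) = e·p*, so m = e·p*/(1−p*).
m = 0.68 × 0.41 / 0.5900 = 0.2788/0.5900 = 0.4725.

0.47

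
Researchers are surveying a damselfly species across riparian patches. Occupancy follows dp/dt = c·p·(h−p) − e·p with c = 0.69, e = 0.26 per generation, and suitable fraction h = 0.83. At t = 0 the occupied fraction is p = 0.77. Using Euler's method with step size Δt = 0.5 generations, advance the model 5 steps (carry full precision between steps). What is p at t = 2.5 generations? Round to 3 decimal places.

Update rule: p ← p + [c·p·(h−p) − e·p]·Δt with Δt = 0.5.
step 1: Δp = -0.08416, p = 0.68584
step 2: Δp = -0.05505, p = 0.63079
step 3: Δp = -0.03865, p = 0.59214
step 4: Δp = -0.02839, p = 0.56375
step 5: Δp = -0.02150, p = 0.54225

0.542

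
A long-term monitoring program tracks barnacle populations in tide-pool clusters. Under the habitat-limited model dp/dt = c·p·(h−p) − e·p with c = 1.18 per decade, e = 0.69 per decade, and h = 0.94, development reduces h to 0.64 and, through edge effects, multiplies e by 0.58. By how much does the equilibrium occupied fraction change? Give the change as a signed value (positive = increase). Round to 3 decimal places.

-0.054

Before: p* = h − e/c = 0.94 − 0.69/1.18 = 0.94 − 0.5847 = 0.3553.
After: c = 1.18, e = 0.4002, h = 0.64; p* = 0.64 − 0.4002/1.18 = 0.3008.
Δp* = 0.3008 − 0.3553 = -0.0544.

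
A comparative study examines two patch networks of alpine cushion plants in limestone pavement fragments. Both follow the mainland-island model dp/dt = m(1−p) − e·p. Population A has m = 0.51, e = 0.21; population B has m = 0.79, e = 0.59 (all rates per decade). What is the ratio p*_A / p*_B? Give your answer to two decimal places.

A: p*_A = m/(m+e) = 0.51/0.7200 = 0.7083.
B: p*_B = 0.79/1.3800 = 0.5725.
p*_A / p*_B = 0.7083/0.5725 = 1.2373.

1.24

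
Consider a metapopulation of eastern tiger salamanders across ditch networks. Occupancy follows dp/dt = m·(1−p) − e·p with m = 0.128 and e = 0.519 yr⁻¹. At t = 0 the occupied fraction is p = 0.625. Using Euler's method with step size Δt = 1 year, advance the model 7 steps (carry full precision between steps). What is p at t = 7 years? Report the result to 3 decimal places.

0.198

Update rule: p ← p + [m·(1−p) − e·p]·Δt with Δt = 1.
p: 0.62500 → 0.34862  (Δp = -0.27638)
p: 0.34862 → 0.25106  (Δp = -0.09756)
p: 0.25106 → 0.21663  (Δp = -0.03444)
p: 0.21663 → 0.20447  (Δp = -0.01216)
p: 0.20447 → 0.20018  (Δp = -0.00429)
p: 0.20018 → 0.19866  (Δp = -0.00151)
p: 0.19866 → 0.19813  (Δp = -0.00053)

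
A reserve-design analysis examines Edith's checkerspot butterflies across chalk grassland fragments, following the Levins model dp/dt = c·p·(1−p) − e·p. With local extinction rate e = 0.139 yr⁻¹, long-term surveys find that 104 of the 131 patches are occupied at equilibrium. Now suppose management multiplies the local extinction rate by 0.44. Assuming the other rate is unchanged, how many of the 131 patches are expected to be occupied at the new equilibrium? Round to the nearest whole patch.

119

Observed p* = 104/131 = 0.79389.
Balance c(1−p*) = e gives c = e/(1 − 0.79389) = 0.139/0.20611 = 0.67440.
New p* = 1 − e/c = 1 − 0.06116/0.67440 = 0.90931.
Expected occupied = 131 × 0.90931 = 119.12 ≈ 119.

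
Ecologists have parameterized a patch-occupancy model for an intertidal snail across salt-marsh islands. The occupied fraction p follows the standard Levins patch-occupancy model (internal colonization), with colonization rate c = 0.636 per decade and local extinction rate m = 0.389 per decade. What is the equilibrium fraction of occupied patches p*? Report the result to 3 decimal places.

0.388

At equilibrium, colonization balances extinction: c·p*·(1−p*) = m·p*.
So p* = 1 − m/c = 1 − 0.389/0.636 = 1 − 0.6116 = 0.3884.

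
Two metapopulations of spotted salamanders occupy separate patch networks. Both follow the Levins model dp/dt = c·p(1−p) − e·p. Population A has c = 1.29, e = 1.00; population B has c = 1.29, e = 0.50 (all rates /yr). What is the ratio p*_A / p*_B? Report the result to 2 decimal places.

A: p*_A = 1 − 1.00/1.29 = 0.2248.
B: p*_B = 1 − 0.50/1.29 = 0.6124.
p*_A / p*_B = 0.2248/0.6124 = 0.3671.

0.37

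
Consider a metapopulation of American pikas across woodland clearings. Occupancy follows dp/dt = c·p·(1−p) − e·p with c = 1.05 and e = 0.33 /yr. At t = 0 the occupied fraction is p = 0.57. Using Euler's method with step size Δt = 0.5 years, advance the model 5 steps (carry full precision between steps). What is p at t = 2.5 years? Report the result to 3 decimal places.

0.670

Update rule: p ← p + [c·p·(1−p) − e·p]·Δt with Δt = 0.5.
t = 0.5: p = 0.57000 + (+0.03463) = 0.60463
t = 1: p = 0.60463 + (+0.02574) = 0.63037
t = 1.5: p = 0.63037 + (+0.01832) = 0.64868
t = 2: p = 0.64868 + (+0.01261) = 0.66129
t = 2.5: p = 0.66129 + (+0.00848) = 0.66977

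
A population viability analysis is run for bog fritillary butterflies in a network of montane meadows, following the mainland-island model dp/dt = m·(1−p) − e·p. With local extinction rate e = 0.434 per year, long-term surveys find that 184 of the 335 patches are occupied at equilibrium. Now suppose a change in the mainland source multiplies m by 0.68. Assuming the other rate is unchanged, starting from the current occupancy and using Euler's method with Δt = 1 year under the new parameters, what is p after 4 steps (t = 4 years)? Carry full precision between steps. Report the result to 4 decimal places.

Observed p* = 184/335 = 0.54925.
Balance m(1−p*) = e·p* gives m = e·p*/(1−p*) = 0.434×0.54925/0.45075 = 0.52885.
Starting from p₀ = 0.54925; update p ← p + (dp/dt)·Δt with the new parameters.
step 1: Δp = -0.07628, p = 0.47297
step 2: Δp = -0.01574, p = 0.45723
step 3: Δp = -0.00325, p = 0.45398
step 4: Δp = -0.00067, p = 0.45331

0.4533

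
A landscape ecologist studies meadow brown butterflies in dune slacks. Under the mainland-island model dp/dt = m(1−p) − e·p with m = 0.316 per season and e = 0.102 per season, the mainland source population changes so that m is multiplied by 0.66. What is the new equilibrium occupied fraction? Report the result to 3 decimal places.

Before: p* = 0.316/(0.316+0.102) = 0.7560.
After: m = 0.20856, e = 0.102; p* = 0.20856/0.3106 = 0.6716.

0.672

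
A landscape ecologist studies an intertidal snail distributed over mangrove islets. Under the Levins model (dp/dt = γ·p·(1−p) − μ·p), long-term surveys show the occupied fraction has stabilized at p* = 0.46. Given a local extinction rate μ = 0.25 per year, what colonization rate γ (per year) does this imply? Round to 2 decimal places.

0.46

At equilibrium γ(1−p*) = μ, so γ = μ/(1−p*).
γ = 0.25/(1 − 0.46) = 0.25/0.5400 = 0.4630.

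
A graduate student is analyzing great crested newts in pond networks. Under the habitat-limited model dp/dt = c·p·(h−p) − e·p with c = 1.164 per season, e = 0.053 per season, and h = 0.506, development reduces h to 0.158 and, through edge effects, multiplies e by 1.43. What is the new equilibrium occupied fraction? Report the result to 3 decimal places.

0.093

Before: p* = h − e/c = 0.506 − 0.053/1.164 = 0.506 − 0.0455 = 0.4605.
After: c = 1.164, e = 0.07579, h = 0.158; p* = 0.158 − 0.07579/1.164 = 0.0929.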